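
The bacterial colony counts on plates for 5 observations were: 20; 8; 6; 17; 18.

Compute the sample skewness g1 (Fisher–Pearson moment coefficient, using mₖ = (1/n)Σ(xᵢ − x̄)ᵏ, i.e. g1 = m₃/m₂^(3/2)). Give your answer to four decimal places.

-0.3558

x̄ = (20 + 8 + 6 + 17 + 18) / 5 = 13.8000
deviations (xᵢ − x̄): 6.2000, -5.8000, -7.8000, 3.2000, 4.2000
Σ(xᵢ − x̄)² = 160.8000 ⇒ m₂ = 160.8000/5 = 32.16000
Σ(xᵢ − x̄)³ = -324.4800 ⇒ m₃ = -324.4800/5 = -64.89600
m₂^(3/2) = 32.16000^(1.5) = 182.37868
g1 = m₃ / m₂^(3/2) = -64.89600 / 182.37868 ≈ -0.3558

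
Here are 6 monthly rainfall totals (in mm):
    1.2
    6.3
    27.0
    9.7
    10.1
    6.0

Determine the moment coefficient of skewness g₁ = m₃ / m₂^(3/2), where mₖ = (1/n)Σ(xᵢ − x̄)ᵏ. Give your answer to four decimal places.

1.2602

x̄ = (1.2 + 6.3 + 27.0 + 9.7 + 10.1 + 6.0) / 6 = 10.0500
deviations (xᵢ − x̄): -8.8500, -3.7500, 16.9500, -0.3500, 0.0500, -4.0500
Σ(xᵢ − x̄)² = 396.2150 ⇒ m₂ = 396.2150/6 = 66.03583
Σ(xᵢ − x̄)³ = 4057.4160 ⇒ m₃ = 4057.4160/6 = 676.23600
m₂^(3/2) = 66.03583^(1.5) = 536.62326
g₁ = m₃ / m₂^(3/2) = 676.23600 / 536.62326 ≈ 1.2602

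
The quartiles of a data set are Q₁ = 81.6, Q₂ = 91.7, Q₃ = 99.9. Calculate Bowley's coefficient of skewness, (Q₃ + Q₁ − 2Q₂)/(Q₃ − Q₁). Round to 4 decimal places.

-0.1038

numerator: Q₃ + Q₁ − 2Q₂ = 99.9 + 81.6 − 2×91.7 = -1.9000
denominator: Q₃ − Q₁ = 99.9 − 81.6 = 18.3000
Bowley skewness = -1.9000 / 18.3000 ≈ -0.1038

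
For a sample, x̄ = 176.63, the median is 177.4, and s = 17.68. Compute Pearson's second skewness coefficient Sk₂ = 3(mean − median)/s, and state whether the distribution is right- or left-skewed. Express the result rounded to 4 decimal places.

Sk₂ = 3(176.63 − 177.4) / 17.68 = 3 × -0.7700 / 17.68
    = -2.3100 / 17.68 ≈ -0.1307
Sk₂ < 0 ⇒ mean < median ⇒ left-skewed (negative skew).

-0.1307, left-skewed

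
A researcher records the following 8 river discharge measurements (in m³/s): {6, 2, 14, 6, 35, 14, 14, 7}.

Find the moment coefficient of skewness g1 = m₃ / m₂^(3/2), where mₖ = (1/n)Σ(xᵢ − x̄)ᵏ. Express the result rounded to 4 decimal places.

1.4236

x̄ = (6 + 2 + 14 + 6 + 35 + 14 + 14 + 7) / 8 = 12.2500
deviations (xᵢ − x̄): -6.2500, -10.2500, 1.7500, -6.2500, 22.7500, 1.7500, 1.7500, -5.2500
Σ(xᵢ − x̄)² = 737.5000 ⇒ m₂ = 737.5000/8 = 92.18750
Σ(xᵢ − x̄)³ = 10080.7500 ⇒ m₃ = 10080.7500/8 = 1260.09375
m₂^(3/2) = 92.18750^(1.5) = 885.13203
g1 = m₃ / m₂^(3/2) = 1260.09375 / 885.13203 ≈ 1.4236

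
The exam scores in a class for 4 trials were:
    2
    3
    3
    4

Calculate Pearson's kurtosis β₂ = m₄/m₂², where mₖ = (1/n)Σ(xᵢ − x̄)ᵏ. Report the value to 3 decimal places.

x̄ = 3.0000
Σ(xᵢ − x̄)² = 2.0000 ⇒ m₂ = 0.50000
Σ(xᵢ − x̄)⁴ = 2.0000 ⇒ m₄ = 0.50000
m₂² = 0.25000
β₂ = m₄/m₂² = 0.50000 / 0.25000 ≈ 2.000

2.000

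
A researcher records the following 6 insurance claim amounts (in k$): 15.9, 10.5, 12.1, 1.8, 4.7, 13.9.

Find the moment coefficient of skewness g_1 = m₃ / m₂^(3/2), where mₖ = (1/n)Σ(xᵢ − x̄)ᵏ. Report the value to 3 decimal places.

x̄ = (15.9 + 10.5 + 12.1 + 1.8 + 4.7 + 13.9) / 6 = 9.8167
deviations (xᵢ − x̄): 6.0833, 0.6833, 2.2833, -8.0167, -5.1167, 4.0833
Σ(xᵢ − x̄)² = 149.8083 ⇒ m₂ = 149.8083/6 = 24.96806
Σ(xᵢ − x̄)³ = -343.7294 ⇒ m₃ = -343.7294/6 = -57.28824
m₂^(3/2) = 24.96806^(1.5) = 124.76049
g_1 = m₃ / m₂^(3/2) = -57.28824 / 124.76049 ≈ -0.459

-0.459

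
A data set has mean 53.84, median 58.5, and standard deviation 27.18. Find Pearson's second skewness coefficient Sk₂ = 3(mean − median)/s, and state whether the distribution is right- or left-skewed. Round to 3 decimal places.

Sk₂ = 3(53.84 − 58.5) / 27.18 = 3 × -4.6600 / 27.18
    = -13.9800 / 27.18 ≈ -0.514
Sk₂ < 0 ⇒ mean < median ⇒ left-skewed (negative skew).

-0.514, left-skewed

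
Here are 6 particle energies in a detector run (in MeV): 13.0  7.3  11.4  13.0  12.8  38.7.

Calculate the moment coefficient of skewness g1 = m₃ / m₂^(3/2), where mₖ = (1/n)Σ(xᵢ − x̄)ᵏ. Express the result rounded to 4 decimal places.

x̄ = (13.0 + 7.3 + 11.4 + 13.0 + 12.8 + 38.7) / 6 = 16.0333
deviations (xᵢ − x̄): -3.0333, -8.7333, -4.6333, -3.0333, -3.2333, 22.6667
Σ(xᵢ − x̄)² = 640.3733 ⇒ m₂ = 640.3733/6 = 106.72889
Σ(xᵢ − x̄)³ = 10790.4384 ⇒ m₃ = 10790.4384/6 = 1798.40641
m₂^(3/2) = 106.72889^(1.5) = 1102.61268
g1 = m₃ / m₂^(3/2) = 1798.40641 / 1102.61268 ≈ 1.6310

1.6310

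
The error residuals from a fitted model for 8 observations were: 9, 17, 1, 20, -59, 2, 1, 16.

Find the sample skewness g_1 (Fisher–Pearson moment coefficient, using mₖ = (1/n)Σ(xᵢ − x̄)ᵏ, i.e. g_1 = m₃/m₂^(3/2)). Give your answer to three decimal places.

x̄ = (9 + 17 + 1 + 20 - 59 + 2 + 1 + 16) / 8 = 0.8750
deviations (xᵢ − x̄): 8.1250, 16.1250, 0.1250, 19.1250, -59.8750, 1.1250, 0.1250, 15.1250
Σ(xᵢ − x̄)² = 4506.8750 ⇒ m₂ = 4506.8750/8 = 563.35938
Σ(xᵢ − x̄)³ = -199466.9063 ⇒ m₃ = -199466.9063/8 = -24933.36328
m₂^(3/2) = 563.35938^(1.5) = 13371.44335
g_1 = m₃ / m₂^(3/2) = -24933.36328 / 13371.44335 ≈ -1.865

-1.865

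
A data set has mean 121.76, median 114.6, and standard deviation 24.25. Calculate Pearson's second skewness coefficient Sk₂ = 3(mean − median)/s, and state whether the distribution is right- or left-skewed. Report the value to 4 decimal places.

Sk₂ = 3(121.76 − 114.6) / 24.25 = 3 × 7.1600 / 24.25
    = 21.4800 / 24.25 ≈ 0.8858
Sk₂ > 0 ⇒ mean > median ⇒ right-skewed (positive skew).

0.8858, right-skewed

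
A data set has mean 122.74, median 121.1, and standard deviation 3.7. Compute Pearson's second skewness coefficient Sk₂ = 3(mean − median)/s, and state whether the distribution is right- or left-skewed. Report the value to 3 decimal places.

1.330, right-skewed

Sk₂ = 3(122.74 − 121.1) / 3.7 = 3 × 1.6400 / 3.7
    = 4.9200 / 3.7 ≈ 1.330
Sk₂ > 0 ⇒ mean > median ⇒ right-skewed (positive skew).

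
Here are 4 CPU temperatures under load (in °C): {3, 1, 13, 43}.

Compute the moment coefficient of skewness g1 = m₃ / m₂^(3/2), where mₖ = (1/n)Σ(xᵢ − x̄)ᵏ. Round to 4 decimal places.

x̄ = (3 + 1 + 13 + 43) / 4 = 15.0000
deviations (xᵢ − x̄): -12.0000, -14.0000, -2.0000, 28.0000
Σ(xᵢ − x̄)² = 1128.0000 ⇒ m₂ = 1128.0000/4 = 282.00000
Σ(xᵢ − x̄)³ = 17472.0000 ⇒ m₃ = 17472.0000/4 = 4368.00000
m₂^(3/2) = 282.00000^(1.5) = 4735.58529
g1 = m₃ / m₂^(3/2) = 4368.00000 / 4735.58529 ≈ 0.9224

0.9224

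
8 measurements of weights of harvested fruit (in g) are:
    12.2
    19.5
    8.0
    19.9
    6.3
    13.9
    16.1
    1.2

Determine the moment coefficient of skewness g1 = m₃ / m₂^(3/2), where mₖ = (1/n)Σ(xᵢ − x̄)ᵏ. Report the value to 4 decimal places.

x̄ = (12.2 + 19.5 + 8.0 + 19.9 + 6.3 + 13.9 + 16.1 + 1.2) / 8 = 12.1375
deviations (xᵢ − x̄): 0.0625, 7.3625, -4.1375, 7.7625, -5.8375, 1.7625, 3.9625, -10.9375
Σ(xᵢ − x̄)² = 304.0988 ⇒ m₂ = 304.0988/8 = 38.01234
Σ(xᵢ − x̄)³ = -643.6645 ⇒ m₃ = -643.6645/8 = -80.45807
m₂^(3/2) = 38.01234^(1.5) = 234.36188
g1 = m₃ / m₂^(3/2) = -80.45807 / 234.36188 ≈ -0.3433

-0.3433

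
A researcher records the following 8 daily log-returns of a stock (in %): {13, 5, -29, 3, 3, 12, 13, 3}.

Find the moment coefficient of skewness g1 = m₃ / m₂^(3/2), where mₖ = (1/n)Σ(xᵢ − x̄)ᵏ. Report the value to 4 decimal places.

-1.7645

x̄ = (13 + 5 - 29 + 3 + 3 + 12 + 13 + 3) / 8 = 2.8750
deviations (xᵢ − x̄): 10.1250, 2.1250, -31.8750, 0.1250, 0.1250, 9.1250, 10.1250, 0.1250
Σ(xᵢ − x̄)² = 1308.8750 ⇒ m₂ = 1308.8750/8 = 163.60938
Σ(xᵢ − x̄)³ = -29540.1563 ⇒ m₃ = -29540.1563/8 = -3692.51953
m₂^(3/2) = 163.60938^(1.5) = 2092.72556
g1 = m₃ / m₂^(3/2) = -3692.51953 / 2092.72556 ≈ -1.7645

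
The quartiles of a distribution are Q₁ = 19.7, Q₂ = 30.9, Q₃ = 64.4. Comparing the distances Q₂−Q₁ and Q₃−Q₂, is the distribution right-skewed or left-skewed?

Q₂ − Q₁ = 11.2;  Q₃ − Q₂ = 33.5
Q₃ − Q₂ > Q₂ − Q₁ ⇒ the upper half is more spread out ⇒ right-skewed.

right-skewed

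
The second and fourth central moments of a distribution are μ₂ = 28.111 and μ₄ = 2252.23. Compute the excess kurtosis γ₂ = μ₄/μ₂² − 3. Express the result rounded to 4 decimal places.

-0.1499

μ₂² = 28.111² = 790.22832
μ₄/μ₂² = 2252.23 / 790.22832 = 2.85010
γ₂ = 2.85010 − 3 ≈ -0.1499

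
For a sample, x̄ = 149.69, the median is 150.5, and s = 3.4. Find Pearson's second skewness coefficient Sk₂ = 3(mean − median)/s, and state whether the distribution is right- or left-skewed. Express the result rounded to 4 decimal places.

-0.7147, left-skewed

Sk₂ = 3(149.69 − 150.5) / 3.4 = 3 × -0.8100 / 3.4
    = -2.4300 / 3.4 ≈ -0.7147
Sk₂ < 0 ⇒ mean < median ⇒ left-skewed (negative skew).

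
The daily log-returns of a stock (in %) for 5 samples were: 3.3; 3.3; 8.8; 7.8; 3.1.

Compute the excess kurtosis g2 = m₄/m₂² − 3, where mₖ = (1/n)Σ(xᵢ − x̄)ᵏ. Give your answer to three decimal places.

-1.727

x̄ = 5.2600
Σ(xᵢ − x̄)² = 31.3320 ⇒ m₂ = 6.26640
Σ(xᵢ − x̄)⁴ = 249.9477 ⇒ m₄ = 49.98955
m₂² = 39.26777
g2 = m₄/m₂² − 3 = 1.27304 − 3 ≈ -1.727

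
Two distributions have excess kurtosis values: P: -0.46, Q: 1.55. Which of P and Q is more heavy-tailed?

Higher excess kurtosis ⇒ heavier tails relative to the normal distribution.
-0.46 vs 1.55: the larger is 1.55, so Q has heavier tails. (Q is leptokurtic — heavier-than-normal tails; the other is platykurtic.)

Q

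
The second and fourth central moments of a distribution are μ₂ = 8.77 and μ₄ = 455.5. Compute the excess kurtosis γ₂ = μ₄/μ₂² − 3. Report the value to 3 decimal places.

μ₂² = 8.77² = 76.91290
μ₄/μ₂² = 455.5 / 76.91290 = 5.92228
γ₂ = 5.92228 − 3 ≈ 2.922

2.922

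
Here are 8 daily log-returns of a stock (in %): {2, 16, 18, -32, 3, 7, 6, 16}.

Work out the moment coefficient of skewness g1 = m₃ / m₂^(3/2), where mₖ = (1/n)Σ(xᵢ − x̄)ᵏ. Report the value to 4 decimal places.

x̄ = (2 + 16 + 18 - 32 + 3 + 7 + 6 + 16) / 8 = 4.5000
deviations (xᵢ − x̄): -2.5000, 11.5000, 13.5000, -36.5000, -1.5000, 2.5000, 1.5000, 11.5000
Σ(xᵢ − x̄)² = 1796.0000 ⇒ m₂ = 1796.0000/8 = 224.50000
Σ(xᵢ − x̄)³ = -43125.0000 ⇒ m₃ = -43125.0000/8 = -5390.62500
m₂^(3/2) = 224.50000^(1.5) = 3363.75625
g1 = m₃ / m₂^(3/2) = -5390.62500 / 3363.75625 ≈ -1.6026

-1.6026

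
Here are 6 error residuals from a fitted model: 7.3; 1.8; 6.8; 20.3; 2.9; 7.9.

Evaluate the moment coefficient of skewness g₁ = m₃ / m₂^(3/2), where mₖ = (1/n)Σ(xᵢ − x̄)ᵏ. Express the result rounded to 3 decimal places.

x̄ = (7.3 + 1.8 + 6.8 + 20.3 + 2.9 + 7.9) / 6 = 7.8333
deviations (xᵢ − x̄): -0.5333, -6.0333, -1.0333, 12.4667, -4.9333, 0.0667
Σ(xᵢ − x̄)² = 217.5133 ⇒ m₂ = 217.5133/6 = 36.25222
Σ(xᵢ − x̄)³ = 1596.6004 ⇒ m₃ = 1596.6004/6 = 266.10007
m₂^(3/2) = 36.25222^(1.5) = 218.27397
g₁ = m₃ / m₂^(3/2) = 266.10007 / 218.27397 ≈ 1.219

1.219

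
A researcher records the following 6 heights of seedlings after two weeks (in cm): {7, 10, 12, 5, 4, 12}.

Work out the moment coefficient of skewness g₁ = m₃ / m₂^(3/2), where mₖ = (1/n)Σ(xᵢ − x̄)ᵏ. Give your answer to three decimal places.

x̄ = (7 + 10 + 12 + 5 + 4 + 12) / 6 = 8.3333
deviations (xᵢ − x̄): -1.3333, 1.6667, 3.6667, -3.3333, -4.3333, 3.6667
Σ(xᵢ − x̄)² = 61.3333 ⇒ m₂ = 61.3333/6 = 10.22222
Σ(xᵢ − x̄)³ = -17.5556 ⇒ m₃ = -17.5556/6 = -2.92593
m₂^(3/2) = 10.22222^(1.5) = 32.68270
g₁ = m₃ / m₂^(3/2) = -2.92593 / 32.68270 ≈ -0.090

-0.090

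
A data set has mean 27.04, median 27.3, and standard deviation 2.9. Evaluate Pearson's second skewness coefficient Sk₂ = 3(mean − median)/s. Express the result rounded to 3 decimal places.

-0.269

Sk₂ = 3(27.04 − 27.3) / 2.9 = 3 × -0.2600 / 2.9
    = -0.7800 / 2.9 ≈ -0.269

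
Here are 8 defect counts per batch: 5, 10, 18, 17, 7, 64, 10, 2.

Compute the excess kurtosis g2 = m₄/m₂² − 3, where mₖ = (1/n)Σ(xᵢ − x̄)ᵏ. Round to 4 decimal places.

x̄ = 16.6250
Σ(xᵢ − x̄)² = 2775.8750 ⇒ m₂ = 346.98438
Σ(xᵢ − x̄)⁴ = 5113740.1191 ⇒ m₄ = 639217.51489
m₂² = 120398.15649
g2 = m₄/m₂² − 3 = 5.30920 − 3 ≈ 2.3092

2.3092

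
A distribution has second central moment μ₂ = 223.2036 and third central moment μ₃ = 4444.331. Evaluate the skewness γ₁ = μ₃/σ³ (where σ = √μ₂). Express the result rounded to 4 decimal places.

σ = √μ₂ = √223.2036 = 14.94000
σ³ = μ₂^(3/2) = 3334.66178
γ₁ = μ₃/σ³ = 4444.331 / 3334.66178 ≈ 1.3328

1.3328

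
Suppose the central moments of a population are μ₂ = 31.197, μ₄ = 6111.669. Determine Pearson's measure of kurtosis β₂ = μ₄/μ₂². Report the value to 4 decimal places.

6.2796

μ₂² = 31.197² = 973.25281
μ₄/μ₂² = 6111.669 / 973.25281 = 6.27963
β₂ ≈ 6.2796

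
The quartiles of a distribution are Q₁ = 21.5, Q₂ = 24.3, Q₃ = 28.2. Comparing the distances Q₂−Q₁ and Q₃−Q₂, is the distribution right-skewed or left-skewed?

right-skewed

Q₂ − Q₁ = 2.8;  Q₃ − Q₂ = 3.9
Q₃ − Q₂ > Q₂ − Q₁ ⇒ the upper half is more spread out ⇒ right-skewed.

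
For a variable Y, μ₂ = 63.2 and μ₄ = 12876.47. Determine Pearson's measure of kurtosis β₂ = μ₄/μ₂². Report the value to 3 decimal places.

μ₂² = 63.2² = 3994.24000
μ₄/μ₂² = 12876.47 / 3994.24000 = 3.22376
β₂ ≈ 3.224

3.224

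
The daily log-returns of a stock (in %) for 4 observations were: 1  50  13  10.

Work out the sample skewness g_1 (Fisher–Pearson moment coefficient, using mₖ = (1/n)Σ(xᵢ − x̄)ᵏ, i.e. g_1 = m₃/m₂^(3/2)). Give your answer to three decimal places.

0.958

x̄ = (1 + 50 + 13 + 10) / 4 = 18.5000
deviations (xᵢ − x̄): -17.5000, 31.5000, -5.5000, -8.5000
Σ(xᵢ − x̄)² = 1401.0000 ⇒ m₂ = 1401.0000/4 = 350.25000
Σ(xᵢ − x̄)³ = 25116.0000 ⇒ m₃ = 25116.0000/4 = 6279.00000
m₂^(3/2) = 350.25000^(1.5) = 6554.91729
g_1 = m₃ / m₂^(3/2) = 6279.00000 / 6554.91729 ≈ 0.958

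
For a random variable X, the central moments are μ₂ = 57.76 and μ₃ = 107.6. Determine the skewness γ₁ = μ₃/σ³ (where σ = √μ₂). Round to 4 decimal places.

σ = √μ₂ = √57.76 = 7.60000
σ³ = μ₂^(3/2) = 438.97600
γ₁ = μ₃/σ³ = 107.6 / 438.97600 ≈ 0.2451

0.2451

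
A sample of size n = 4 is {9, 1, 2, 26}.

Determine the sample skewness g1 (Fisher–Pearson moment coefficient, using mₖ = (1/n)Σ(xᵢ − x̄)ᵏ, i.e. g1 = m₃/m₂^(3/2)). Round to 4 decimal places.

x̄ = (9 + 1 + 2 + 26) / 4 = 9.5000
deviations (xᵢ − x̄): -0.5000, -8.5000, -7.5000, 16.5000
Σ(xᵢ − x̄)² = 401.0000 ⇒ m₂ = 401.0000/4 = 100.25000
Σ(xᵢ − x̄)³ = 3456.0000 ⇒ m₃ = 3456.0000/4 = 864.00000
m₂^(3/2) = 100.25000^(1.5) = 1003.75234
g1 = m₃ / m₂^(3/2) = 864.00000 / 1003.75234 ≈ 0.8608

0.8608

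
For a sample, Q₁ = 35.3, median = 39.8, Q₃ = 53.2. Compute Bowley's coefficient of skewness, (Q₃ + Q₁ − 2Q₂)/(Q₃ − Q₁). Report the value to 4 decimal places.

0.4972

numerator: Q₃ + Q₁ − 2Q₂ = 53.2 + 35.3 − 2×39.8 = 8.9000
denominator: Q₃ − Q₁ = 53.2 − 35.3 = 17.9000
Bowley skewness = 8.9000 / 17.9000 ≈ 0.4972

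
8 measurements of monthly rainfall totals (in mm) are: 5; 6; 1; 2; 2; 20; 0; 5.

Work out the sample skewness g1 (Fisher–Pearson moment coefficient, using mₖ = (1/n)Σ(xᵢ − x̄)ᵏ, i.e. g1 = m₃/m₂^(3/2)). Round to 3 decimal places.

x̄ = (5 + 6 + 1 + 2 + 2 + 20 + 0 + 5) / 8 = 5.1250
deviations (xᵢ − x̄): -0.1250, 0.8750, -4.1250, -3.1250, -3.1250, 14.8750, -5.1250, -0.1250
Σ(xᵢ − x̄)² = 284.8750 ⇒ m₂ = 284.8750/8 = 35.60938
Σ(xᵢ − x̄)³ = 3026.1563 ⇒ m₃ = 3026.1563/8 = 378.26953
m₂^(3/2) = 35.60938^(1.5) = 212.49393
g1 = m₃ / m₂^(3/2) = 378.26953 / 212.49393 ≈ 1.780

1.780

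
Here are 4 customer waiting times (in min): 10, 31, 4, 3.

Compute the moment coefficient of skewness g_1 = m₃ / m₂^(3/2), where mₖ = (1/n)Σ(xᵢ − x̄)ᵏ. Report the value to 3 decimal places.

0.974

x̄ = (10 + 31 + 4 + 3) / 4 = 12.0000
deviations (xᵢ − x̄): -2.0000, 19.0000, -8.0000, -9.0000
Σ(xᵢ − x̄)² = 510.0000 ⇒ m₂ = 510.0000/4 = 127.50000
Σ(xᵢ − x̄)³ = 5610.0000 ⇒ m₃ = 5610.0000/4 = 1402.50000
m₂^(3/2) = 127.50000^(1.5) = 1439.67770
g_1 = m₃ / m₂^(3/2) = 1402.50000 / 1439.67770 ≈ 0.974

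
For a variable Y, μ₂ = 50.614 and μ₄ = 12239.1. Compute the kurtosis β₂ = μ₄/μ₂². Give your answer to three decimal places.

μ₂² = 50.614² = 2561.77700
μ₄/μ₂² = 12239.1 / 2561.77700 = 4.77758
β₂ ≈ 4.778

4.778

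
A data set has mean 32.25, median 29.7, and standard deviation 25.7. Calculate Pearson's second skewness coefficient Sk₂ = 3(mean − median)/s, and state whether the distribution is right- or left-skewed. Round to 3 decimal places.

Sk₂ = 3(32.25 − 29.7) / 25.7 = 3 × 2.5500 / 25.7
    = 7.6500 / 25.7 ≈ 0.298
Sk₂ > 0 ⇒ mean > median ⇒ right-skewed (positive skew).

0.298, right-skewed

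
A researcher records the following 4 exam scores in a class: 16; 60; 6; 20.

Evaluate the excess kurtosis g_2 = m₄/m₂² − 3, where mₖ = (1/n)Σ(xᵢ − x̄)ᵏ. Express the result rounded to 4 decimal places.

x̄ = 25.5000
Σ(xᵢ − x̄)² = 1691.0000 ⇒ m₂ = 422.75000
Σ(xᵢ − x̄)⁴ = 1570345.2500 ⇒ m₄ = 392586.31250
m₂² = 178717.56250
g_2 = m₄/m₂² − 3 = 2.19669 − 3 ≈ -0.8033

-0.8033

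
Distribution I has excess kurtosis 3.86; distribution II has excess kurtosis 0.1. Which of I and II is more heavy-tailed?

Higher excess kurtosis ⇒ heavier tails relative to the normal distribution.
3.86 vs 0.1: the larger is 3.86, so I has heavier tails.

I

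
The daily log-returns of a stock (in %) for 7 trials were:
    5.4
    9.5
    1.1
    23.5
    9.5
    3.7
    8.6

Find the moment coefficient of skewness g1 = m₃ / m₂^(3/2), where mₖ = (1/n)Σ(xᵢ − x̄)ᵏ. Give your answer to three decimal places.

x̄ = (5.4 + 9.5 + 1.1 + 23.5 + 9.5 + 3.7 + 8.6) / 7 = 8.7571
deviations (xᵢ − x̄): -3.3571, 0.7429, -7.6571, 14.7429, 0.7429, -5.0571, -0.1571
Σ(xᵢ − x̄)² = 313.9571 ⇒ m₂ = 313.9571/7 = 44.85102
Σ(xᵢ − x̄)³ = 2589.0795 ⇒ m₃ = 2589.0795/7 = 369.86850
m₂^(3/2) = 44.85102^(1.5) = 300.37134
g1 = m₃ / m₂^(3/2) = 369.86850 / 300.37134 ≈ 1.231

1.231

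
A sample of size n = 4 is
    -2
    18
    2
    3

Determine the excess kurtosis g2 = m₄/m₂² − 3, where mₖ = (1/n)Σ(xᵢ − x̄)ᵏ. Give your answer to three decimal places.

x̄ = 5.2500
Σ(xᵢ − x̄)² = 230.7500 ⇒ m₂ = 57.68750
Σ(xᵢ − x̄)⁴ = 29326.5781 ⇒ m₄ = 7331.64453
m₂² = 3327.84766
g2 = m₄/m₂² − 3 = 2.20312 − 3 ≈ -0.797

-0.797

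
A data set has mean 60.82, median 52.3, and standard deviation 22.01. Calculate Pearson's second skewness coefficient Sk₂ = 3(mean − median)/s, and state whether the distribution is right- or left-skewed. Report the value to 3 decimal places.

Sk₂ = 3(60.82 − 52.3) / 22.01 = 3 × 8.5200 / 22.01
    = 25.5600 / 22.01 ≈ 1.161
Sk₂ > 0 ⇒ mean > median ⇒ right-skewed (positive skew).

1.161, right-skewed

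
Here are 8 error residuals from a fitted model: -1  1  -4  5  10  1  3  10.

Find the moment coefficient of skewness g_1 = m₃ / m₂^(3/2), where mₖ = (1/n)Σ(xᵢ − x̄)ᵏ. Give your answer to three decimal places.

x̄ = (-1 + 1 - 4 + 5 + 10 + 1 + 3 + 10) / 8 = 3.1250
deviations (xᵢ − x̄): -4.1250, -2.1250, -7.1250, 1.8750, 6.8750, -2.1250, -0.1250, 6.8750
Σ(xᵢ − x̄)² = 174.8750 ⇒ m₂ = 174.8750/8 = 21.85938
Σ(xᵢ − x̄)³ = 205.4063 ⇒ m₃ = 205.4063/8 = 25.67578
m₂^(3/2) = 21.85938^(1.5) = 102.20134
g_1 = m₃ / m₂^(3/2) = 25.67578 / 102.20134 ≈ 0.251

0.251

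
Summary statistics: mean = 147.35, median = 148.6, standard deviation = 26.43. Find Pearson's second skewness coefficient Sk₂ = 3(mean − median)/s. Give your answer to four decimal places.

-0.1419

Sk₂ = 3(147.35 − 148.6) / 26.43 = 3 × -1.2500 / 26.43
    = -3.7500 / 26.43 ≈ -0.1419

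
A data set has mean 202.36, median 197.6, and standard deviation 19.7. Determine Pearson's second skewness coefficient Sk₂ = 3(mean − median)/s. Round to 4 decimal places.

0.7249

Sk₂ = 3(202.36 − 197.6) / 19.7 = 3 × 4.7600 / 19.7
    = 14.2800 / 19.7 ≈ 0.7249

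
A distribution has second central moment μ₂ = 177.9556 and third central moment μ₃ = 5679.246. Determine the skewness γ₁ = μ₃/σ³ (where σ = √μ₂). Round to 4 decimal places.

2.3923

σ = √μ₂ = √177.9556 = 13.34000
σ³ = μ₂^(3/2) = 2373.92770
γ₁ = μ₃/σ³ = 5679.246 / 2373.92770 ≈ 2.3923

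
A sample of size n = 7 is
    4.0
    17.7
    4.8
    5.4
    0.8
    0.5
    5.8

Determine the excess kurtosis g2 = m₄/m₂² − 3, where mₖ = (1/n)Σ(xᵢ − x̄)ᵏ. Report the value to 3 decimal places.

x̄ = 5.5714
Σ(xᵢ − x̄)² = 198.7343 ⇒ m₂ = 28.39061
Σ(xᵢ − x̄)⁴ = 22825.3279 ⇒ m₄ = 3260.76113
m₂² = 806.02686
g2 = m₄/m₂² − 3 = 4.04547 − 3 ≈ 1.045

1.045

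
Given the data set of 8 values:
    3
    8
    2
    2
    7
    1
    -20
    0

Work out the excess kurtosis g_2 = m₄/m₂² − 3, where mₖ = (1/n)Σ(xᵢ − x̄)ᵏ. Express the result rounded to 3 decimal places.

x̄ = 0.3750
Σ(xᵢ − x̄)² = 529.8750 ⇒ m₂ = 66.23438
Σ(xᵢ − x̄)⁴ = 177710.0566 ⇒ m₄ = 22213.75708
m₂² = 4386.99243
g_2 = m₄/m₂² − 3 = 5.06355 − 3 ≈ 2.064

2.064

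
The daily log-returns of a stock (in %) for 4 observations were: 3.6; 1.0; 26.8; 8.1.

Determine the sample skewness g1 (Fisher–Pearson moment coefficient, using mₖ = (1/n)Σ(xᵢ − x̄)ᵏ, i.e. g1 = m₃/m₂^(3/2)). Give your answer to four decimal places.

0.9465

x̄ = (3.6 + 1.0 + 26.8 + 8.1) / 4 = 9.8750
deviations (xᵢ − x̄): -6.2750, -8.8750, 16.9250, -1.7750
Σ(xᵢ − x̄)² = 407.7475 ⇒ m₂ = 407.7475/4 = 101.93688
Σ(xᵢ − x̄)³ = 3896.5421 ⇒ m₃ = 3896.5421/4 = 974.13553
m₂^(3/2) = 101.93688^(1.5) = 1029.19335
g1 = m₃ / m₂^(3/2) = 974.13553 / 1029.19335 ≈ 0.9465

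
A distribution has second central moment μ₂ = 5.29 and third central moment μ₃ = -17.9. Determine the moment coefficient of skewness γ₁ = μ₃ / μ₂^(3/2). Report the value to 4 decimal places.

σ = √μ₂ = √5.29 = 2.30000
σ³ = μ₂^(3/2) = 12.16700
γ₁ = μ₃/σ³ = -17.9 / 12.16700 ≈ -1.4712

-1.4712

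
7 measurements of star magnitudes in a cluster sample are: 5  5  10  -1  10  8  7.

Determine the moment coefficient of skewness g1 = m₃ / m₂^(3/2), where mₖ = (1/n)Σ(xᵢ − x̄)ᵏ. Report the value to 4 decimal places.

x̄ = (5 + 5 + 10 - 1 + 10 + 8 + 7) / 7 = 6.2857
deviations (xᵢ − x̄): -1.2857, -1.2857, 3.7143, -7.2857, 3.7143, 1.7143, 0.7143
Σ(xᵢ − x̄)² = 87.4286 ⇒ m₂ = 87.4286/7 = 12.48980
Σ(xᵢ − x̄)³ = -283.1020 ⇒ m₃ = -283.1020/7 = -40.44315
m₂^(3/2) = 12.48980^(1.5) = 44.14007
g1 = m₃ / m₂^(3/2) = -40.44315 / 44.14007 ≈ -0.9162

-0.9162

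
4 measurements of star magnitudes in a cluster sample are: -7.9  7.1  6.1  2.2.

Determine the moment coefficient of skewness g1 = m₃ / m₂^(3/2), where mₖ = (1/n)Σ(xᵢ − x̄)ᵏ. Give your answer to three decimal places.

-0.857

x̄ = (-7.9 + 7.1 + 6.1 + 2.2) / 4 = 1.8750
deviations (xᵢ − x̄): -9.7750, 5.2250, 4.2250, 0.3250
Σ(xᵢ − x̄)² = 140.8075 ⇒ m₂ = 140.8075/4 = 35.20188
Σ(xᵢ − x̄)³ = -715.9084 ⇒ m₃ = -715.9084/4 = -178.97709
m₂^(3/2) = 35.20188^(1.5) = 208.85684
g1 = m₃ / m₂^(3/2) = -178.97709 / 208.85684 ≈ -0.857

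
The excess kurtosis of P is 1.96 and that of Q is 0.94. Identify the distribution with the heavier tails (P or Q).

Higher excess kurtosis ⇒ heavier tails relative to the normal distribution.
1.96 vs 0.94: the larger is 1.96, so P has heavier tails.

P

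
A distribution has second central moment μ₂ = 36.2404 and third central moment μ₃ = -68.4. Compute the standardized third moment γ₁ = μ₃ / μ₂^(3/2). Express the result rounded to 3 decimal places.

-0.314

σ = √μ₂ = √36.2404 = 6.02000
σ³ = μ₂^(3/2) = 218.16721
γ₁ = μ₃/σ³ = -68.4 / 218.16721 ≈ -0.314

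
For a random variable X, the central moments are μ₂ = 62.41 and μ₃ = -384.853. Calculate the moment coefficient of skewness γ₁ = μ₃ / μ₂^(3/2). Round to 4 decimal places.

-0.7806

σ = √μ₂ = √62.41 = 7.90000
σ³ = μ₂^(3/2) = 493.03900
γ₁ = μ₃/σ³ = -384.853 / 493.03900 ≈ -0.7806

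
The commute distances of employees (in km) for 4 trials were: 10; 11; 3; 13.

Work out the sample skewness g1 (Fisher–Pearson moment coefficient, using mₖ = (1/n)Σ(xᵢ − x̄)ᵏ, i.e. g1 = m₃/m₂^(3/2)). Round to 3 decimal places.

-0.868

x̄ = (10 + 11 + 3 + 13) / 4 = 9.2500
deviations (xᵢ − x̄): 0.7500, 1.7500, -6.2500, 3.7500
Σ(xᵢ − x̄)² = 56.7500 ⇒ m₂ = 56.7500/4 = 14.18750
Σ(xᵢ − x̄)³ = -185.6250 ⇒ m₃ = -185.6250/4 = -46.40625
m₂^(3/2) = 14.18750^(1.5) = 53.43906
g1 = m₃ / m₂^(3/2) = -46.40625 / 53.43906 ≈ -0.868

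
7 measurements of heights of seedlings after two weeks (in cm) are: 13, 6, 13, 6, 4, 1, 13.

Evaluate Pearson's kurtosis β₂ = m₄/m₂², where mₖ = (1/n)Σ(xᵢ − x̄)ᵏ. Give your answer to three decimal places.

x̄ = 8.0000
Σ(xᵢ − x̄)² = 148.0000 ⇒ m₂ = 21.14286
Σ(xᵢ − x̄)⁴ = 4564.0000 ⇒ m₄ = 652.00000
m₂² = 447.02041
β₂ = m₄/m₂² = 652.00000 / 447.02041 ≈ 1.459

1.459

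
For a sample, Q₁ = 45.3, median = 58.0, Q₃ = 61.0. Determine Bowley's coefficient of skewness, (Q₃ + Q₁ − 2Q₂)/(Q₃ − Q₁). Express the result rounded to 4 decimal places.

-0.6178

numerator: Q₃ + Q₁ − 2Q₂ = 61.0 + 45.3 − 2×58.0 = -9.7000
denominator: Q₃ − Q₁ = 61.0 − 45.3 = 15.7000
Bowley skewness = -9.7000 / 15.7000 ≈ -0.6178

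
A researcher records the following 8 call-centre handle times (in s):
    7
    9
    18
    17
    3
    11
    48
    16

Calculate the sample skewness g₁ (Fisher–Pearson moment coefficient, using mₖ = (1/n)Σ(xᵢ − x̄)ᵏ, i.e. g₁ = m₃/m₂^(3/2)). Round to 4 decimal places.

x̄ = (7 + 9 + 18 + 17 + 3 + 11 + 48 + 16) / 8 = 16.1250
deviations (xᵢ − x̄): -9.1250, -7.1250, 1.8750, 0.8750, -13.1250, -5.1250, 31.8750, -0.1250
Σ(xᵢ − x̄)² = 1352.8750 ⇒ m₂ = 1352.8750/8 = 169.10938
Σ(xᵢ − x̄)³ = 28875.6563 ⇒ m₃ = 28875.6563/8 = 3609.45703
m₂^(3/2) = 169.10938^(1.5) = 2199.13316
g₁ = m₃ / m₂^(3/2) = 3609.45703 / 2199.13316 ≈ 1.6413

1.6413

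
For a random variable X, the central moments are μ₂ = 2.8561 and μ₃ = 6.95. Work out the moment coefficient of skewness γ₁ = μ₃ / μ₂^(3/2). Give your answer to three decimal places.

σ = √μ₂ = √2.8561 = 1.69000
σ³ = μ₂^(3/2) = 4.82681
γ₁ = μ₃/σ³ = 6.95 / 4.82681 ≈ 1.440

1.440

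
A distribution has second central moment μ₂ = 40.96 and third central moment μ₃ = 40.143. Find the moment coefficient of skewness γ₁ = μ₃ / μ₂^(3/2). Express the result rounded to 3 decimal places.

0.153

σ = √μ₂ = √40.96 = 6.40000
σ³ = μ₂^(3/2) = 262.14400
γ₁ = μ₃/σ³ = 40.143 / 262.14400 ≈ 0.153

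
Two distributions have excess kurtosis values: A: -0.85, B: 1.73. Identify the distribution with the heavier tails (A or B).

B

Higher excess kurtosis ⇒ heavier tails relative to the normal distribution.
-0.85 vs 1.73: the larger is 1.73, so B has heavier tails. (B is leptokurtic — heavier-than-normal tails; the other is platykurtic.)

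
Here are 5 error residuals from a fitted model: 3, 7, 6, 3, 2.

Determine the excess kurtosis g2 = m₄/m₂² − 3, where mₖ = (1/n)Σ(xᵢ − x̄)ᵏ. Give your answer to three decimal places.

-1.592

x̄ = 4.2000
Σ(xᵢ − x̄)² = 18.8000 ⇒ m₂ = 3.76000
Σ(xᵢ − x̄)⁴ = 99.5360 ⇒ m₄ = 19.90720
m₂² = 14.13760
g2 = m₄/m₂² − 3 = 1.40810 − 3 ≈ -1.592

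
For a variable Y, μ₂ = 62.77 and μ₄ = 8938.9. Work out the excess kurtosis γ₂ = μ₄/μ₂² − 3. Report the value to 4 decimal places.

μ₂² = 62.77² = 3940.07290
μ₄/μ₂² = 8938.9 / 3940.07290 = 2.26871
γ₂ = 2.26871 − 3 ≈ -0.7313

-0.7313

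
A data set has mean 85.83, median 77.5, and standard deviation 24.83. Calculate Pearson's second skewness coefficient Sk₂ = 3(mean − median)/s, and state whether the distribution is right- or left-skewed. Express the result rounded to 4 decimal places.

Sk₂ = 3(85.83 − 77.5) / 24.83 = 3 × 8.3300 / 24.83
    = 24.9900 / 24.83 ≈ 1.0064
Sk₂ > 0 ⇒ mean > median ⇒ right-skewed (positive skew).

1.0064, right-skewed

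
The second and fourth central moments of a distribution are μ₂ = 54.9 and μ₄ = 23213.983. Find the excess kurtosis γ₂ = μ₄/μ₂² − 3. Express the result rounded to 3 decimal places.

μ₂² = 54.9² = 3014.01000
μ₄/μ₂² = 23213.983 / 3014.01000 = 7.70203
γ₂ = 7.70203 − 3 ≈ 4.702

4.702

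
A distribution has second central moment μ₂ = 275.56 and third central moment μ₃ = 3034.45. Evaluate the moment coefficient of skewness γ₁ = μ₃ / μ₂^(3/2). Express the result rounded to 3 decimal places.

σ = √μ₂ = √275.56 = 16.60000
σ³ = μ₂^(3/2) = 4574.29600
γ₁ = μ₃/σ³ = 3034.45 / 4574.29600 ≈ 0.663

0.663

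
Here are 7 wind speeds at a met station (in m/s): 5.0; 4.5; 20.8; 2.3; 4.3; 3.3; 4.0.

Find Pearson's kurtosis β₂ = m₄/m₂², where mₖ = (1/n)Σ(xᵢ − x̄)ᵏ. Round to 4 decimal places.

4.9976

x̄ = 6.3143
Σ(xᵢ − x̄)² = 249.4686 ⇒ m₂ = 35.63837
Σ(xᵢ − x̄)⁴ = 44432.3098 ⇒ m₄ = 6347.47283
m₂² = 1270.09323
β₂ = m₄/m₂² = 6347.47283 / 1270.09323 ≈ 4.9976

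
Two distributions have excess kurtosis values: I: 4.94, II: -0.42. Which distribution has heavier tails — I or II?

Higher excess kurtosis ⇒ heavier tails relative to the normal distribution.
4.94 vs -0.42: the larger is 4.94, so I has heavier tails. (I is leptokurtic — heavier-than-normal tails; the other is platykurtic.)

I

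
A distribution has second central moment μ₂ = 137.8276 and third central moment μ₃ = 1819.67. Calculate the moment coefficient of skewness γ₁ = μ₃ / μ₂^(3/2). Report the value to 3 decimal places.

σ = √μ₂ = √137.8276 = 11.74000
σ³ = μ₂^(3/2) = 1618.09602
γ₁ = μ₃/σ³ = 1819.67 / 1618.09602 ≈ 1.125

1.125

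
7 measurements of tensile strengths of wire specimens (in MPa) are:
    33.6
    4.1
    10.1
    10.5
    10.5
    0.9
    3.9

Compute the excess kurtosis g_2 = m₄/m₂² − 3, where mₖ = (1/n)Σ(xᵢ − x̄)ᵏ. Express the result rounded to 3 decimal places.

1.108

x̄ = 10.5143
Σ(xᵢ − x̄)² = 710.4486 ⇒ m₂ = 101.49265
Σ(xᵢ − x̄)⁴ = 296186.7912 ⇒ m₄ = 42312.39875
m₂² = 10300.75863
g_2 = m₄/m₂² − 3 = 4.10770 − 3 ≈ 1.108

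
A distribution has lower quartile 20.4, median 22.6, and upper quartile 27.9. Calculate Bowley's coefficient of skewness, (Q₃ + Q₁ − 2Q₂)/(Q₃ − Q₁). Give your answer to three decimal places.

0.413

numerator: Q₃ + Q₁ − 2Q₂ = 27.9 + 20.4 − 2×22.6 = 3.1000
denominator: Q₃ − Q₁ = 27.9 − 20.4 = 7.5000
Bowley skewness = 3.1000 / 7.5000 ≈ 0.413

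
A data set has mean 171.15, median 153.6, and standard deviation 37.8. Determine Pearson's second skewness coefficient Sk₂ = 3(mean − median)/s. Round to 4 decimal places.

1.3929

Sk₂ = 3(171.15 − 153.6) / 37.8 = 3 × 17.5500 / 37.8
    = 52.6500 / 37.8 ≈ 1.3929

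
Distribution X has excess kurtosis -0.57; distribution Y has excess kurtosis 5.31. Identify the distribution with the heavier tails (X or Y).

Y

Higher excess kurtosis ⇒ heavier tails relative to the normal distribution.
-0.57 vs 5.31: the larger is 5.31, so Y has heavier tails. (Y is leptokurtic — heavier-than-normal tails; the other is platykurtic.)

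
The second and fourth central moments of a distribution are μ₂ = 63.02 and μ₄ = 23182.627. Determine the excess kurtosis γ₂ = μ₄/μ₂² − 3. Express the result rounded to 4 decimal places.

μ₂² = 63.02² = 3971.52040
μ₄/μ₂² = 23182.627 / 3971.52040 = 5.83722
γ₂ = 5.83722 − 3 ≈ 2.8372

2.8372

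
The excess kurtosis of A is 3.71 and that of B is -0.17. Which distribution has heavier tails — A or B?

Higher excess kurtosis ⇒ heavier tails relative to the normal distribution.
3.71 vs -0.17: the larger is 3.71, so A has heavier tails. (A is leptokurtic — heavier-than-normal tails; the other is platykurtic.)

A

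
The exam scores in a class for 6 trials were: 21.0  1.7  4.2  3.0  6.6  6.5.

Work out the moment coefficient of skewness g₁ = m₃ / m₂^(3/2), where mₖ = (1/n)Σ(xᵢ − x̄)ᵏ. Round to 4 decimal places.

1.4942

x̄ = (21.0 + 1.7 + 4.2 + 3.0 + 6.6 + 6.5) / 6 = 7.1667
deviations (xᵢ − x̄): 13.8333, -5.4667, -2.9667, -4.1667, -0.5667, -0.6667
Σ(xᵢ − x̄)² = 248.1733 ⇒ m₂ = 248.1733/6 = 41.36222
Σ(xᵢ − x̄)³ = 2384.8676 ⇒ m₃ = 2384.8676/6 = 397.47793
m₂^(3/2) = 41.36222^(1.5) = 266.01480
g₁ = m₃ / m₂^(3/2) = 397.47793 / 266.01480 ≈ 1.4942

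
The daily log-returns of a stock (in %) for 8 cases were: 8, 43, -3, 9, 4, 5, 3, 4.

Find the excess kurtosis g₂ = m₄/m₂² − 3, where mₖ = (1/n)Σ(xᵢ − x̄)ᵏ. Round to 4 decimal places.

2.4530

x̄ = 9.1250
Σ(xᵢ − x̄)² = 1402.8750 ⇒ m₂ = 175.35938
Σ(xᵢ − x̄)⁴ = 1341484.0254 ⇒ m₄ = 167685.50317
m₂² = 30750.91040
g₂ = m₄/m₂² − 3 = 5.45303 − 3 ≈ 2.4530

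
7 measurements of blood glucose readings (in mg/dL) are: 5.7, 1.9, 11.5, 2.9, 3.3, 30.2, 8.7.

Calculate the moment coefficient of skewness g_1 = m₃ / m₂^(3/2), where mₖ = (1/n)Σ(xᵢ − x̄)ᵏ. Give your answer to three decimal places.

1.571

x̄ = (5.7 + 1.9 + 11.5 + 2.9 + 3.3 + 30.2 + 8.7) / 7 = 9.1714
deviations (xᵢ − x̄): -3.4714, -7.2714, 2.3286, -6.2714, -5.8714, 21.0286, -0.4714
Σ(xᵢ − x̄)² = 586.5743 ⇒ m₂ = 586.5743/7 = 83.79633
Σ(xᵢ − x̄)³ = 8436.0020 ⇒ m₃ = 8436.0020/7 = 1205.14314
m₂^(3/2) = 83.79633^(1.5) = 767.07437
g_1 = m₃ / m₂^(3/2) = 1205.14314 / 767.07437 ≈ 1.571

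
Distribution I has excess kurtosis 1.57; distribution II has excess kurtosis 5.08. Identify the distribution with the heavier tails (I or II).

II

Higher excess kurtosis ⇒ heavier tails relative to the normal distribution.
1.57 vs 5.08: the larger is 5.08, so II has heavier tails.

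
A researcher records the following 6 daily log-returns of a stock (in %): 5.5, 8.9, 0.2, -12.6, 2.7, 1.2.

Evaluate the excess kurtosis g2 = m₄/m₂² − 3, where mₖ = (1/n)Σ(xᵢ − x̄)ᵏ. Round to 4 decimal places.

x̄ = 0.9833
Σ(xᵢ − x̄)² = 271.1883 ⇒ m₂ = 45.19806
Σ(xᵢ − x̄)⁴ = 38396.0286 ⇒ m₄ = 6399.33810
m₂² = 2042.86423
g2 = m₄/m₂² − 3 = 3.13253 − 3 ≈ 0.1325

0.1325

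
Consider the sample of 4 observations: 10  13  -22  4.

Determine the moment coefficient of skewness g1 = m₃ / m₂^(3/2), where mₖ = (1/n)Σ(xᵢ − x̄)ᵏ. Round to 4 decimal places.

x̄ = (10 + 13 - 22 + 4) / 4 = 1.2500
deviations (xᵢ − x̄): 8.7500, 11.7500, -23.2500, 2.7500
Σ(xᵢ − x̄)² = 762.7500 ⇒ m₂ = 762.7500/4 = 190.68750
Σ(xᵢ − x̄)³ = -10255.1250 ⇒ m₃ = -10255.1250/4 = -2563.78125
m₂^(3/2) = 190.68750^(1.5) = 2633.19691
g1 = m₃ / m₂^(3/2) = -2563.78125 / 2633.19691 ≈ -0.9736

-0.9736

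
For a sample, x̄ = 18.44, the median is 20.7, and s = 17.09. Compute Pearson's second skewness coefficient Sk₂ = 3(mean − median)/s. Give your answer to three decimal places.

Sk₂ = 3(18.44 − 20.7) / 17.09 = 3 × -2.2600 / 17.09
    = -6.7800 / 17.09 ≈ -0.397

-0.397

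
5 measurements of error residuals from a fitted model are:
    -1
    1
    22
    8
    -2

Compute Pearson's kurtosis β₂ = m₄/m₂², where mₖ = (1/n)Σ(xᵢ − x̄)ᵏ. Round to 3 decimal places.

x̄ = 5.6000
Σ(xᵢ − x̄)² = 397.2000 ⇒ m₂ = 79.44000
Σ(xᵢ − x̄)⁴ = 78054.0960 ⇒ m₄ = 15610.81920
m₂² = 6310.71360
β₂ = m₄/m₂² = 15610.81920 / 6310.71360 ≈ 2.474

2.474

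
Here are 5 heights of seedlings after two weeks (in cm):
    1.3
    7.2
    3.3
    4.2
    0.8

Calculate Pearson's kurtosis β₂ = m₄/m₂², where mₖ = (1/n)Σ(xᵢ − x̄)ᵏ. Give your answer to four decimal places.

2.0234

x̄ = 3.3600
Σ(xᵢ − x̄)² = 26.2520 ⇒ m₂ = 5.25040
Σ(xᵢ − x̄)⁴ = 278.8884 ⇒ m₄ = 55.77768
m₂² = 27.56670
β₂ = m₄/m₂² = 55.77768 / 27.56670 ≈ 2.0234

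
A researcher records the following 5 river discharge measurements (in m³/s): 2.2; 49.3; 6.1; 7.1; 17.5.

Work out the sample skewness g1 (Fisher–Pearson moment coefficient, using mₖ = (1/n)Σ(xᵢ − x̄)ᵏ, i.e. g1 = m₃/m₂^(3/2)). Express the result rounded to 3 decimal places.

1.207

x̄ = (2.2 + 49.3 + 6.1 + 7.1 + 17.5) / 5 = 16.4400
deviations (xᵢ − x̄): -14.2400, 32.8600, -10.3400, -9.3400, 1.0600
Σ(xᵢ − x̄)² = 1477.8320 ⇒ m₂ = 1477.8320/5 = 295.56640
Σ(xᵢ − x̄)³ = 30674.9078 ⇒ m₃ = 30674.9078/5 = 6134.98157
m₂^(3/2) = 295.56640^(1.5) = 5081.39075
g1 = m₃ / m₂^(3/2) = 6134.98157 / 5081.39075 ≈ 1.207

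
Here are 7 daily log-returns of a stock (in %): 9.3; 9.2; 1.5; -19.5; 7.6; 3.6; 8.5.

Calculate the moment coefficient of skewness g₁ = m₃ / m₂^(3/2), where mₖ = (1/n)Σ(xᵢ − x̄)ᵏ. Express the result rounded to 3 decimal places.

x̄ = (9.3 + 9.2 + 1.5 - 19.5 + 7.6 + 3.6 + 8.5) / 7 = 2.8857
deviations (xᵢ − x̄): 6.4143, 6.3143, -1.3857, -22.3857, 4.7143, 0.7143, 5.6143
Σ(xᵢ − x̄)² = 638.3086 ⇒ m₂ = 638.3086/7 = 91.18694
Σ(xᵢ − x̄)³ = -10422.8389 ⇒ m₃ = -10422.8389/7 = -1488.97699
m₂^(3/2) = 91.18694^(1.5) = 870.76097
g₁ = m₃ / m₂^(3/2) = -1488.97699 / 870.76097 ≈ -1.710

-1.710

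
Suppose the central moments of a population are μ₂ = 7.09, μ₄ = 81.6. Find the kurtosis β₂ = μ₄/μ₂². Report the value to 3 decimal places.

1.623

μ₂² = 7.09² = 50.26810
μ₄/μ₂² = 81.6 / 50.26810 = 1.62330
β₂ ≈ 1.623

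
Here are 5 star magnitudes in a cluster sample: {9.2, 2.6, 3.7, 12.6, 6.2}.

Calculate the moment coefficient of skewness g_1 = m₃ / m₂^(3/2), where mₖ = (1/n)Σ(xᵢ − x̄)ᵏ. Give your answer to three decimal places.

0.378

x̄ = (9.2 + 2.6 + 3.7 + 12.6 + 6.2) / 5 = 6.8600
deviations (xᵢ − x̄): 2.3400, -4.2600, -3.1600, 5.7400, -0.6600
Σ(xᵢ − x̄)² = 66.9920 ⇒ m₂ = 66.9920/5 = 13.39840
Σ(xᵢ − x̄)³ = 92.7814 ⇒ m₃ = 92.7814/5 = 18.55627
m₂^(3/2) = 13.39840^(1.5) = 49.04327
g_1 = m₃ / m₂^(3/2) = 18.55627 / 49.04327 ≈ 0.378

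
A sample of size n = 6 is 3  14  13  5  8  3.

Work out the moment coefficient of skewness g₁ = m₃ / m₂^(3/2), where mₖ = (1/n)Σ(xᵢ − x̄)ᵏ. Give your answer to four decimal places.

x̄ = (3 + 14 + 13 + 5 + 8 + 3) / 6 = 7.6667
deviations (xᵢ − x̄): -4.6667, 6.3333, 5.3333, -2.6667, 0.3333, -4.6667
Σ(xᵢ − x̄)² = 119.3333 ⇒ m₂ = 119.3333/6 = 19.88889
Σ(xᵢ − x̄)³ = 183.5556 ⇒ m₃ = 183.5556/6 = 30.59259
m₂^(3/2) = 19.88889^(1.5) = 88.69840
g₁ = m₃ / m₂^(3/2) = 30.59259 / 88.69840 ≈ 0.3449

0.3449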